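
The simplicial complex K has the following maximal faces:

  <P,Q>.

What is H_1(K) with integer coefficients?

Fix the vertex order P < Q and write every simplex with vertices in increasing order. Then dim K = 1 and the simplices of K are:

  0-simplices (2): P, Q
  1-simplices (1): PQ

Hence C_0 ≅ Z^2, C_1 ≅ Z^1.

The boundary map ∂_1: C_1 → C_0 maps an edge to its endpoints' difference, ∂[p,q] = q − p. For instance
  ∂PQ = Q − P.
This gives a 2×1 integer matrix of rank 1; reducing to Smith normal form yields diagonal entries (1).

Computing H_k = (kernel of ∂_k) / (image of ∂_{k+1}):

  H_1: rank ker ∂_1 − rank ∂_2 = (1 − 1) − 0 = 0, and there is no ∂_2, so H_1 = 0.

(K is a triangulation of the 1-simplex.)

H_1 ≅ 0.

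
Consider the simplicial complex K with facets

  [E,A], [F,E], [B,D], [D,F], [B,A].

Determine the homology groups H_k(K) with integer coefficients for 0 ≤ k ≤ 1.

H_0 ≅ Z,  H_1 ≅ Z.

Order the vertices as A < B < D < E < F. Listing each simplex with vertices in this order, K has dimension 1 with simplices:

  0-simplices (5): A, B, D, E, F
  1-simplices (5): AB, AE, BD, DF, EF

so the chain groups are C_0 ≅ Z^5, C_1 ≅ Z^5.

Boundary ∂_1: C_1 → C_0 maps an edge to its endpoints' difference, ∂[p,q] = q − p.
The 5×5 boundary matrix has rank 4 and Smith normal form diag(1,1,1,1).

Now H_k = ker ∂_k / im ∂_{k+1}, so:

  H_0: rank C_0 − rank ∂_1 = 5 − 4 = 1, and the invariant factors of ∂_1 are all 1, so H_0 ≅ Z.
  H_1: rank ker ∂_1 − rank ∂_2 = (5 − 4) − 0 = 1, and there is no ∂_2, so H_1 ≅ Z.

As a check, the Euler characteristic is 5 − 5 = 0, which agrees with 1 − 1 = 0.
(K is a triangulation of the circle S^1.)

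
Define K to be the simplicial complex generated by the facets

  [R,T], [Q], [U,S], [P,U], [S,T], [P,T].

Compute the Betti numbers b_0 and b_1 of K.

Take the total order P < Q < R < S < T < U on the vertex set. Then K (dimension 1) consists of the simplices:

  0-simplices (6): P, Q, R, S, T, U
  1-simplices (5): PT, PU, RT, ST, SU

giving chain groups C_0 ≅ Z^6, C_1 ≅ Z^5.

The boundary map ∂_1: C_1 → C_0 is given by ∂[p,q] = [q] − [p].
The 6×5 boundary matrix has rank 4 and Smith normal form diag(1,1,1,1).

Now H_k = ker ∂_k / im ∂_{k+1}, so:

  H_0: rank C_0 − rank ∂_1 = 6 − 4 = 2, and the invariant factors of ∂_1 are all 1, so H_0 = Z^2.
  H_1: rank ker ∂_1 − rank ∂_2 = (5 − 4) − 0 = 1, and there is no ∂_2, so H_1 = Z.

As a check, the Euler characteristic is 6 − 5 = 1, which agrees with 2 − 1 = 1.

Hence the Betti numbers are b_0 = 2, b_1 = 1.

b_0 = 2, b_1 = 1.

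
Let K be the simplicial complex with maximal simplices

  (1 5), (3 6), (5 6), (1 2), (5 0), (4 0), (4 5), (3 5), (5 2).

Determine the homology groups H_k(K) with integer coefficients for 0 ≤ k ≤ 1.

H_0 ≅ Z,  H_1 ≅ Z^3.

K has 7 vertices, 9 edges.
rank ∂_0 = 0, rank ∂_1 = 6 ⇒ b_0 = 7 − 0 − 6 = 1; all invariant factors of ∂_1 are 1 so no torsion. So H_0 = Z.
rank ∂_1 = 6, rank ∂_2 = 0 ⇒ b_1 = 9 − 6 − 0 = 3. So H_1 = Z^3.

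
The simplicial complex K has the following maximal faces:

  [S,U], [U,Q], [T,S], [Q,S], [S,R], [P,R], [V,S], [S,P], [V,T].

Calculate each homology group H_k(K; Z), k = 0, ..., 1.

H_0 ≅ Z,  H_1 ≅ Z^3.

We work with the vertex ordering P < Q < R < S < T < U < V. The simplices of K, each written with vertices in increasing order, are:

  0-simplices (7): P, Q, R, S, T, U, V
  1-simplices (9): PR, PS, QS, QU, RS, ST, SU, SV, TV

so the chain groups are C_0 ≅ Z^7, C_1 ≅ Z^9.

The boundary map ∂_1: C_1 → C_0 maps an edge to its endpoints' difference, ∂[p,q] = q − p. For instance
  ∂PS = S − P.
The resulting 7×9 matrix has rank 6, and its Smith normal form has invariant factors (1,1,1,1,1,1).

Reading off H_k = ker ∂_k / im ∂_{k+1}:

  H_0: rank C_0 − rank ∂_1 = 7 − 6 = 1, and the invariant factors of ∂_1 are all 1, so H_0 = Z.
  H_1: rank ker ∂_1 − rank ∂_2 = (9 − 6) − 0 = 3, and there is no ∂_2, so H_1 = Z^3.

As a check, the Euler characteristic is 7 − 9 = -2, which agrees with 1 − 3 = -2.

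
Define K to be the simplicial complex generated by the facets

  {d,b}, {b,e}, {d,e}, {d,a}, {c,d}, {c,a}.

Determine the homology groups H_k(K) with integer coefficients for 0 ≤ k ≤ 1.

H_0 = Z,  H_1 = Z^2.

K has 5 vertices, 6 edges.
rank ∂_0 = 0, rank ∂_1 = 4 ⇒ b_0 = 5 − 0 − 4 = 1; all invariant factors of ∂_1 are 1 so no torsion. So H_0 = Z.
rank ∂_1 = 4, rank ∂_2 = 0 ⇒ b_1 = 6 − 4 − 0 = 2. So H_1 = Z^2.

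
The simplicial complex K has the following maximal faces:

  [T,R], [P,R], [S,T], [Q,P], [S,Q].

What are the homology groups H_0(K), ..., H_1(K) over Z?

H_0 ≅ Z,  H_1 ≅ Z.

Take the total order P < Q < R < S < T on the vertex set. Then K (dimension 1) consists of the simplices:

  0-simplices (5): P, Q, R, S, T
  1-simplices (5): PQ, PR, QS, RT, ST

giving chain groups C_0 ≅ Z^5, C_1 ≅ Z^5.

Boundary ∂_1: C_1 → C_0 maps an edge to its endpoints' difference, ∂[p,q] = q − p. For instance
  ∂QS = S − Q.
As a 5×5 matrix over Z this has rank 4, with invariant factors (1,1,1,1).

Computing H_k = (kernel of ∂_k) / (image of ∂_{k+1}):

  H_0: rank C_0 − rank ∂_1 = 5 − 4 = 1, and the invariant factors of ∂_1 are all 1, so H_0 = Z.
  H_1: rank ker ∂_1 − rank ∂_2 = (5 − 4) − 0 = 1, and there is no ∂_2, so H_1 = Z.

As a check, the Euler characteristic is 5 − 5 = 0, which agrees with 1 − 1 = 0.
(K is a triangulation of the circle S^1.)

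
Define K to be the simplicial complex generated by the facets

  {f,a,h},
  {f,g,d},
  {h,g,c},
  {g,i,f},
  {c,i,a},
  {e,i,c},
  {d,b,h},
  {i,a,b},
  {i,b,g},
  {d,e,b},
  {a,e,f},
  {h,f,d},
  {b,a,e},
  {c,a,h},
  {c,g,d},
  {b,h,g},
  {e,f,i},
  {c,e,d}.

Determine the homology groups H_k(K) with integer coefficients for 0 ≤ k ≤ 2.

H_0 ≅ Z,  H_1 ≅ Z ⊕ Z/2,  H_2 = 0.

Fix the vertex order a < b < c < d < e < f < g < h < i and write every simplex with vertices in increasing order. Then dim K = 2 and the simplices of K are:

  0-simplices (9): a, b, c, d, e, f, g, h, i
  1-simplices (27): ab, ac, ae, af, ah, ai, bd, be, bg, bh, bi, cd, ce, cg, ch, ci, de, df, dg, dh, ef, ei, fg, fh, fi, gh, gi
  2-simplices (18): abe, abi, ach, aci, aef, afh, bde, bdh, bgh, bgi, cde, cdg, cei, cgh, dfg, dfh, efi, fgi

giving chain groups C_0 ≅ Z^9, C_1 ≅ Z^27, C_2 ≅ Z^18.

The boundary map ∂_1: C_1 → C_0 sends each edge [p,q] (with p < q) to q − p. For instance
  ∂ac = c − a.
As a 9×27 matrix over Z this has rank 8, with invariant factors (1,1,1,1,1,1,1,1).

∂_2: C_2 → C_1 sends each 2-simplex [p,q,r] to [q,r] − [p,r] + [p,q]. For instance
  ∂cde = de − ce + cd,
  ∂ach = ch − ah + ac.
This gives a 27×18 integer matrix of rank 18; reducing to Smith normal form yields diagonal entries (1,1,1,1,1,1,1,1,1,1,1,1,1,1,1,1,1,2).

From H_k ≅ ker(∂_k) / im(∂_{k+1}) we obtain:

  H_0: rank C_0 − rank ∂_1 = 9 − 8 = 1, and the invariant factors of ∂_1 are all 1, so H_0 = Z.
  H_1: rank ker ∂_1 − rank ∂_2 = (27 − 8) − 18 = 1, and ∂_2 has invariant factor 2 > 1, so H_1 = Z ⊕ Z/2.
  H_2: rank ker ∂_2 − rank ∂_3 = (18 − 18) − 0 = 0, and there is no ∂_3, so H_2 = 0.

(K is a triangulation of the Klein bottle.)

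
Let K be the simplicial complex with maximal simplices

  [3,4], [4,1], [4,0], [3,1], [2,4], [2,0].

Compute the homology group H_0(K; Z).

We work with the vertex ordering 0 < 1 < 2 < 3 < 4. The simplices of K, each written with vertices in increasing order, are:

  0-simplices (5): [0], [1], [2], [3], [4]
  1-simplices (6): [0,2], [0,4], [1,3], [1,4], [2,4], [3,4]

Hence C_0 ≅ Z^5, C_1 ≅ Z^6.

∂_1: C_1 → C_0 maps an edge to its endpoints' difference, ∂[p,q] = q − p.
This gives a 5×6 integer matrix of rank 4; reducing to Smith normal form yields diagonal entries (1,1,1,1).

Computing H_k = (kernel of ∂_k) / (image of ∂_{k+1}):

  H_0: rank C_0 − rank ∂_1 = 5 − 4 = 1, and the invariant factors of ∂_1 are all 1, so H_0 = Z.

H_0 = Z.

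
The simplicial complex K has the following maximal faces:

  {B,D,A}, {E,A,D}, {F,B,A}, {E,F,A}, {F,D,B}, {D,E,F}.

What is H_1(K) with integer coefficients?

Take the total order A < B < D < E < F on the vertex set. Then K (dimension 2) consists of the simplices:

  0-simplices (5): A, B, D, E, F
  1-simplices (9): AB, AD, AE, AF, BD, BF, DE, DF, EF
  2-simplices (6): ABD, ABF, ADE, AEF, BDF, DEF

giving chain groups C_0 ≅ Z^5, C_1 ≅ Z^9, C_2 ≅ Z^6.

Boundary ∂_1: C_1 → C_0 is given by ∂[p,q] = [q] − [p]. For instance
  ∂BD = D − B.
The 5×9 boundary matrix has rank 4 and Smith normal form diag(1,1,1,1).

Boundary ∂_2: C_2 → C_1 sends each 2-simplex [p,q,r] to [q,r] − [p,r] + [p,q]. For instance
  ∂AEF = EF − AF + AE,
  ∂BDF = DF − BF + BD.
This gives a 9×6 integer matrix of rank 5; reducing to Smith normal form yields diagonal entries (1,1,1,1,1).

Computing H_k = (kernel of ∂_k) / (image of ∂_{k+1}):

  H_1: rank ker ∂_1 − rank ∂_2 = (9 − 4) − 5 = 0, and the invariant factors of ∂_2 are all 1, so H_1 = 0.

(K is a triangulation of the 2-sphere S^2.)

H_1 = 0.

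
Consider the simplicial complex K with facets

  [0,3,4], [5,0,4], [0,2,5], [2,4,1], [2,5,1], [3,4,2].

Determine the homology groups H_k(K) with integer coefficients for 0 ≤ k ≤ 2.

H_0 ≅ Z,  H_1 ≅ Z,  H_2 = 0.

Fix the vertex order 0 < 1 < 2 < 3 < 4 < 5 and write every simplex with vertices in increasing order. Then dim K = 2 and the simplices of K are:

  0-simplices (6): [0], [1], [2], [3], [4], [5]
  1-simplices (12): [0,2], [0,3], [0,4], [0,5], [1,2], [1,4], [1,5], [2,3], [2,4], [2,5], [3,4], [4,5]
  2-simplices (6): [0,2,5], [0,3,4], [0,4,5], [1,2,4], [1,2,5], [2,3,4]

so the chain groups are C_0 ≅ Z^6, C_1 ≅ Z^12, C_2 ≅ Z^6.

∂_1: C_1 → C_0 is given by ∂[p,q] = [q] − [p]. For instance
  ∂[1,5] = [5] − [1].
The resulting 6×12 matrix has rank 5, and its Smith normal form has invariant factors (1,1,1,1,1).

∂_2: C_2 → C_1 maps a triangle to the signed sum of its edges. For instance
  ∂[1,2,4] = [2,4] − [1,4] + [1,2],
  ∂[0,2,5] = [2,5] − [0,5] + [0,2].
This gives a 12×6 integer matrix of rank 6; reducing to Smith normal form yields diagonal entries (1,1,1,1,1,1).

Computing H_k = (kernel of ∂_k) / (image of ∂_{k+1}):

  H_0: rank C_0 − rank ∂_1 = 6 − 5 = 1, and the invariant factors of ∂_1 are all 1, so H_0 ≅ Z.
  H_1: rank ker ∂_1 − rank ∂_2 = (12 − 5) − 6 = 1, and the invariant factors of ∂_2 are all 1, so H_1 ≅ Z.
  H_2: rank ker ∂_2 − rank ∂_3 = (6 − 6) − 0 = 0, and there is no ∂_3, so H_2 ≅ 0.

As a check, the Euler characteristic is 6 − 12 + 6 = 0, which agrees with 1 − 1 + 0 = 0.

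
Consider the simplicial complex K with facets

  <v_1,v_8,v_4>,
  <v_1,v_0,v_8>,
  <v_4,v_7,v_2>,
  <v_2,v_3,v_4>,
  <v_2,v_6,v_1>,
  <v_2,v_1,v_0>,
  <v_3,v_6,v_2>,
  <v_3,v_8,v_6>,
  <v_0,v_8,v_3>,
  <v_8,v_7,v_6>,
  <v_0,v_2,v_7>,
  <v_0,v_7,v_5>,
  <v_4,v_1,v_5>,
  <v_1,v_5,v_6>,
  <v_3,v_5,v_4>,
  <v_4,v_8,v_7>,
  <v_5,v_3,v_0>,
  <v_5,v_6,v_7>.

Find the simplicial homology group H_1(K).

H_1 = Z^2.

K has 9 vertices, 27 edges, 18 triangles.
rank ∂_1 = 8, rank ∂_2 = 17 ⇒ b_1 = 27 − 8 − 17 = 2; all invariant factors of ∂_2 are 1 so no torsion. So H_1 = Z^2.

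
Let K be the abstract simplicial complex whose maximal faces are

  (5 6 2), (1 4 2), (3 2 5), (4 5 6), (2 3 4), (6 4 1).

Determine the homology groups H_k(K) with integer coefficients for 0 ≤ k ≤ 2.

H_0 ≅ Z,  H_1 ≅ Z,  H_2 = 0.

We work with the vertex ordering 1 < 2 < 3 < 4 < 5 < 6. The simplices of K, each written with vertices in increasing order, are:

  0-simplices (6): [1], [2], [3], [4], [5], [6]
  1-simplices (12): [1,2], [1,4], [1,6], [2,3], [2,4], [2,5], [2,6], [3,4], [3,5], [4,5], [4,6], [5,6]
  2-simplices (6): [1,2,4], [1,4,6], [2,3,4], [2,3,5], [2,5,6], [4,5,6]

so the chain groups are C_0 ≅ Z^6, C_1 ≅ Z^12, C_2 ≅ Z^6.

Boundary ∂_1: C_1 → C_0 is given by ∂[p,q] = [q] − [p]. For instance
  ∂[4,5] = [5] − [4].
The 6×12 boundary matrix has rank 5 and Smith normal form diag(1,1,1,1,1).

∂_2: C_2 → C_1 acts by ∂[p,q,r] = [q,r] − [p,r] + [p,q]. For instance
  ∂[2,3,4] = [3,4] − [2,4] + [2,3],
  ∂[4,5,6] = [5,6] − [4,6] + [4,5].
The 12×6 boundary matrix has rank 6 and Smith normal form diag(1,1,1,1,1,1).

Now H_k = ker ∂_k / im ∂_{k+1}, so:

  H_0: rank C_0 − rank ∂_1 = 6 − 5 = 1, and the invariant factors of ∂_1 are all 1, so H_0 = Z.
  H_1: rank ker ∂_1 − rank ∂_2 = (12 − 5) − 6 = 1, and the invariant factors of ∂_2 are all 1, so H_1 = Z.
  H_2: rank ker ∂_2 − rank ∂_3 = (6 − 6) − 0 = 0, and there is no ∂_3, so H_2 = 0.

As a check, the Euler characteristic is 6 − 12 + 6 = 0, which agrees with 1 − 1 + 0 = 0.
(K is a triangulation of the cylinder S^1 x I.)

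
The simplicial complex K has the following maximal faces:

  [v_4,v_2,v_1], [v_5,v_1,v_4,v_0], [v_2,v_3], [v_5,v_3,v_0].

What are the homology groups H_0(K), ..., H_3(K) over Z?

H_0 = Z,  H_1 = Z,  H_2 = 0,  H_3 = 0.

We work with the vertex ordering v_0 < v_1 < v_2 < v_3 < v_4 < v_5. The simplices of K, each written with vertices in increasing order, are:

  0-simplices (6): [v_0], [v_1], [v_2], [v_3], [v_4], [v_5]
  1-simplices (11): [v_0,v_1], [v_0,v_3], [v_0,v_4], [v_0,v_5], [v_1,v_2], [v_1,v_4], [v_1,v_5], [v_2,v_3], [v_2,v_4], [v_3,v_5], [v_4,v_5]
  2-simplices (6): [v_0,v_1,v_4], [v_0,v_1,v_5], [v_0,v_3,v_5], [v_0,v_4,v_5], [v_1,v_2,v_4], [v_1,v_4,v_5]
  3-simplices (1): [v_0,v_1,v_4,v_5]

giving chain groups C_0 ≅ Z^6, C_1 ≅ Z^11, C_2 ≅ Z^6, C_3 ≅ Z^1.

Boundary ∂_1: C_1 → C_0 is given by ∂[p,q] = [q] − [p]. For instance
  ∂[v_0,v_1] = [v_1] − [v_0].
The resulting 6×11 matrix has rank 5, and its Smith normal form has invariant factors (1,1,1,1,1).

Boundary ∂_2: C_2 → C_1 sends each 2-simplex [p,q,r] to [q,r] − [p,r] + [p,q]. For instance
  ∂[v_1,v_4,v_5] = [v_4,v_5] − [v_1,v_5] + [v_1,v_4],
  ∂[v_0,v_4,v_5] = [v_4,v_5] − [v_0,v_5] + [v_0,v_4].
The resulting 11×6 matrix has rank 5, and its Smith normal form has invariant factors (1,1,1,1,1).

Boundary ∂_3: C_3 → C_2 sends each 3-simplex σ to the alternating sum Σ_i (−1)^i (σ with its i-th vertex removed). For instance
  ∂[v_0,v_1,v_4,v_5] = [v_1,v_4,v_5] − [v_0,v_4,v_5] + [v_0,v_1,v_5] − [v_0,v_1,v_4].
As a 6×1 matrix over Z this has rank 1, with invariant factors (1).

Computing H_k = (kernel of ∂_k) / (image of ∂_{k+1}):

  H_0: rank C_0 − rank ∂_1 = 6 − 5 = 1, and the invariant factors of ∂_1 are all 1, so H_0 = Z.
  H_1: rank ker ∂_1 − rank ∂_2 = (11 − 5) − 5 = 1, and the invariant factors of ∂_2 are all 1, so H_1 = Z.
  H_2: rank ker ∂_2 − rank ∂_3 = (6 − 5) − 1 = 0, and the invariant factors of ∂_3 are all 1, so H_2 = 0.
  H_3: rank ker ∂_3 − rank ∂_4 = (1 − 1) − 0 = 0, and there is no ∂_4, so H_3 = 0.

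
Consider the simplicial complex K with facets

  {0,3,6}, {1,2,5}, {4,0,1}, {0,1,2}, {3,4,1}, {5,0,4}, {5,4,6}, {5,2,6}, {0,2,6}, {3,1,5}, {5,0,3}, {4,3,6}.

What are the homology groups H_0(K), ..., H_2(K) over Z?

H_0 ≅ Z,  H_1 ≅ Z/2,  H_2 = 0.

Order the vertices as 0 < 1 < 2 < 3 < 4 < 5 < 6. Listing each simplex with vertices in this order, K has dimension 2 with simplices:

  0-simplices (7): [0], [1], [2], [3], [4], [5], [6]
  1-simplices (18): [0,1], [0,2], [0,3], [0,4], [0,5], [0,6], [1,2], [1,3], [1,4], [1,5], [2,5], [2,6], [3,4], [3,5], [3,6], [4,5], [4,6], [5,6]
  2-simplices (12): [0,1,2], [0,1,4], [0,2,6], [0,3,5], [0,3,6], [0,4,5], [1,2,5], [1,3,4], [1,3,5], [2,5,6], [3,4,6], [4,5,6]

so the chain groups are C_0 ≅ Z^7, C_1 ≅ Z^18, C_2 ≅ Z^12.

Boundary ∂_1: C_1 → C_0 maps an edge to its endpoints' difference, ∂[p,q] = q − p.
As a 7×18 matrix over Z this has rank 6, with invariant factors (1,1,1,1,1,1).

Boundary ∂_2: C_2 → C_1 acts by ∂[p,q,r] = [q,r] − [p,r] + [p,q]. For instance
  ∂[2,5,6] = [5,6] − [2,6] + [2,5],
  ∂[0,3,5] = [3,5] − [0,5] + [0,3].
The resulting 18×12 matrix has rank 12, and its Smith normal form has invariant factors (1,1,1,1,1,1,1,1,1,1,1,2).

From H_k ≅ ker(∂_k) / im(∂_{k+1}) we obtain:

  H_0: rank C_0 − rank ∂_1 = 7 − 6 = 1, and the invariant factors of ∂_1 are all 1, so H_0 ≅ Z.
  H_1: rank ker ∂_1 − rank ∂_2 = (18 − 6) − 12 = 0, and ∂_2 has invariant factor 2 > 1, so H_1 ≅ Z/2.
  H_2: rank ker ∂_2 − rank ∂_3 = (12 − 12) − 0 = 0, and there is no ∂_3, so H_2 ≅ 0.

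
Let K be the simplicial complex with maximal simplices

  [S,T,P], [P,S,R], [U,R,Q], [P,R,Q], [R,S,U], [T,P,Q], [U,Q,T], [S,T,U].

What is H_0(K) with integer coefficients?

H_0 ≅ Z.

Order the vertices as P < Q < R < S < T < U. Listing each simplex with vertices in this order, K has dimension 2 with simplices:

  0-simplices (6): P, Q, R, S, T, U
  1-simplices (12): PQ, PR, PS, PT, QR, QT, QU, RS, RU, ST, SU, TU
  2-simplices (8): PQR, PQT, PRS, PST, QRU, QTU, RSU, STU

so the chain groups are C_0 ≅ Z^6, C_1 ≅ Z^12, C_2 ≅ Z^8.

∂_1: C_1 → C_0 maps an edge to its endpoints' difference, ∂[p,q] = q − p. For instance
  ∂QT = T − Q.
As a 6×12 matrix over Z this has rank 5, with invariant factors (1,1,1,1,1).

Boundary ∂_2: C_2 → C_1 sends each 2-simplex [p,q,r] to [q,r] − [p,r] + [p,q]. For instance
  ∂RSU = SU − RU + RS,
  ∂QTU = TU − QU + QT.
This gives a 12×8 integer matrix of rank 7; reducing to Smith normal form yields diagonal entries (1,1,1,1,1,1,1).

Computing H_k = (kernel of ∂_k) / (image of ∂_{k+1}):

  H_0: rank C_0 − rank ∂_1 = 6 − 5 = 1, and the invariant factors of ∂_1 are all 1, so H_0 ≅ Z.

(K is a triangulation of the 2-sphere S^2.)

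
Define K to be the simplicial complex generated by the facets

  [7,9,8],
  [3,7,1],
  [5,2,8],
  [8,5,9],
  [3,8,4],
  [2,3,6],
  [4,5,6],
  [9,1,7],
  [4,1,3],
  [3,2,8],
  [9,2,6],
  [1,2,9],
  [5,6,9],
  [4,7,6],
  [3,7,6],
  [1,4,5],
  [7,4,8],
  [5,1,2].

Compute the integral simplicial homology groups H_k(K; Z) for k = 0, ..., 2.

K has 9 vertices, 27 edges, 18 triangles.
rank ∂_0 = 0, rank ∂_1 = 8 ⇒ b_0 = 9 − 0 − 8 = 1; all invariant factors of ∂_1 are 1 so no torsion. So H_0 ≅ Z.
rank ∂_1 = 8, rank ∂_2 = 18 ⇒ b_1 = 27 − 8 − 18 = 1; ∂_2 has invariant factor(s) [2] giving torsion. So H_1 ≅ Z ⊕ Z/2Z.
rank ∂_2 = 18, rank ∂_3 = 0 ⇒ b_2 = 18 − 18 − 0 = 0. So H_2 ≅ 0.

H_0 = Z,  H_1 = Z ⊕ Z/2Z,  H_2 = 0.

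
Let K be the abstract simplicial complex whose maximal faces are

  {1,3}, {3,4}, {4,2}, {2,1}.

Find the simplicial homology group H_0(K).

K has 4 vertices, 4 edges.
rank ∂_0 = 0, rank ∂_1 = 3 ⇒ b_0 = 4 − 0 − 3 = 1; all invariant factors of ∂_1 are 1 so no torsion. So H_0 = Z.

H_0 ≅ Z.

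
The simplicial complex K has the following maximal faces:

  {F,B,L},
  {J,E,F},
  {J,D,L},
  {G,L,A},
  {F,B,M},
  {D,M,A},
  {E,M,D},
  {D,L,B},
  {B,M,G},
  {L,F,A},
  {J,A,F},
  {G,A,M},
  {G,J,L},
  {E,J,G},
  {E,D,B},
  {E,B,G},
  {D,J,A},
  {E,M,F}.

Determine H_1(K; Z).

H_1 ≅ Z ⊕ Z/2Z.

Take the total order A < B < D < E < F < G < J < L < M on the vertex set. Then K (dimension 2) consists of the simplices:

  0-simplices (9): A, B, D, E, F, G, J, L, M
  1-simplices (27): AD, AF, AG, AJ, AL, AM, BD, BE, BF, BG, BL, BM, DE, DJ, DL, DM, EF, EG, EJ, EM, FJ, FL, FM, GJ, GL, GM, JL
  2-simplices (18): ADJ, ADM, AFJ, AFL, AGL, AGM, BDE, BDL, BEG, BFL, BFM, BGM, DEM, DJL, EFJ, EFM, EGJ, GJL

Hence C_0 ≅ Z^9, C_1 ≅ Z^27, C_2 ≅ Z^18.

Boundary ∂_1: C_1 → C_0 maps an edge to its endpoints' difference, ∂[p,q] = q − p. For instance
  ∂BG = G − B.
This gives a 9×27 integer matrix of rank 8; reducing to Smith normal form yields diagonal entries (1,1,1,1,1,1,1,1).

Boundary ∂_2: C_2 → C_1 acts by ∂[p,q,r] = [q,r] − [p,r] + [p,q]. For instance
  ∂BDE = DE − BE + BD,
  ∂BFL = FL − BL + BF.
The 27×18 boundary matrix has rank 18 and Smith normal form diag(1,1,1,1,1,1,1,1,1,1,1,1,1,1,1,1,1,2).

Reading off H_k = ker ∂_k / im ∂_{k+1}:

  H_1: rank ker ∂_1 − rank ∂_2 = (27 − 8) − 18 = 1, and ∂_2 has invariant factor 2 > 1, so H_1 = Z ⊕ Z/2Z.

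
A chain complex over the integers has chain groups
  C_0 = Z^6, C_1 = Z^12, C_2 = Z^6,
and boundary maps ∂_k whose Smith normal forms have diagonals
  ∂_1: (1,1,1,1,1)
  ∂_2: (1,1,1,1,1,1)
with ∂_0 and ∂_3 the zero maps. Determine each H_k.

H_0: b_0 = 6 − 0 − 5 = 1; torsion from ∂_1 factors > 1: none. So H_0 = Z.
H_1: b_1 = 12 − 5 − 6 = 1; torsion from ∂_2 factors > 1: none. So H_1 = Z.
H_2: b_2 = 6 − 6 − 0 = 0; torsion from ∂_3 factors > 1: none. So H_2 = 0.

H_0 = Z,  H_1 = Z,  H_2 = 0.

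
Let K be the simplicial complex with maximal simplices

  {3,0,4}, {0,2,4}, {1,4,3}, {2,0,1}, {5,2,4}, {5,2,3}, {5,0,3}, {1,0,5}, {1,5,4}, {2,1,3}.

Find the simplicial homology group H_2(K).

Fix the vertex order 0 < 1 < 2 < 3 < 4 < 5 and write every simplex with vertices in increasing order. Then dim K = 2 and the simplices of K are:

  0-simplices (6): [0], [1], [2], [3], [4], [5]
  1-simplices (15): [0,1], [0,2], [0,3], [0,4], [0,5], [1,2], [1,3], [1,4], [1,5], [2,3], [2,4], [2,5], [3,4], [3,5], [4,5]
  2-simplices (10): [0,1,2], [0,1,5], [0,2,4], [0,3,4], [0,3,5], [1,2,3], [1,3,4], [1,4,5], [2,3,5], [2,4,5]

so the chain groups are C_0 ≅ Z^6, C_1 ≅ Z^15, C_2 ≅ Z^10.

Boundary ∂_1: C_1 → C_0 maps an edge to its endpoints' difference, ∂[p,q] = q − p. For instance
  ∂[0,1] = [1] − [0].
The 6×15 boundary matrix has rank 5 and Smith normal form diag(1,1,1,1,1).

The boundary map ∂_2: C_2 → C_1 sends each 2-simplex [p,q,r] to [q,r] − [p,r] + [p,q]. For instance
  ∂[0,3,5] = [3,5] − [0,5] + [0,3],
  ∂[0,3,4] = [3,4] − [0,4] + [0,3].
The resulting 15×10 matrix has rank 10, and its Smith normal form has invariant factors (1,1,1,1,1,1,1,1,1,2).

Now H_k = ker ∂_k / im ∂_{k+1}, so:

  H_2: rank ker ∂_2 − rank ∂_3 = (10 − 10) − 0 = 0, and there is no ∂_3, so H_2 = 0.

(K is a triangulation of the real projective plane RP^2.)

H_2 = 0.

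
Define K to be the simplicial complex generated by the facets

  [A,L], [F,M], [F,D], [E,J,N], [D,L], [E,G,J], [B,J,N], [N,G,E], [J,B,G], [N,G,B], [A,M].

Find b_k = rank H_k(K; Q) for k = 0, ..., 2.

b_0 = 2, b_1 = 1, b_2 = 1.

K has 10 vertices, 14 edges, 6 triangles.
rank ∂_0 = 0, rank ∂_1 = 8 ⇒ b_0 = 10 − 0 − 8 = 2; all invariant factors of ∂_1 are 1 so no torsion. So H_0 ≅ Z^2.
rank ∂_1 = 8, rank ∂_2 = 5 ⇒ b_1 = 14 − 8 − 5 = 1; all invariant factors of ∂_2 are 1 so no torsion. So H_1 ≅ Z.
rank ∂_2 = 5, rank ∂_3 = 0 ⇒ b_2 = 6 − 5 − 0 = 1. So H_2 ≅ Z.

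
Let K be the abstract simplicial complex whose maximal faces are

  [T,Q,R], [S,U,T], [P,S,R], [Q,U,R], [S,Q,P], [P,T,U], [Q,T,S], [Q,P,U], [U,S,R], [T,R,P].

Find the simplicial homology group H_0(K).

Fix the vertex order P < Q < R < S < T < U and write every simplex with vertices in increasing order. Then dim K = 2 and the simplices of K are:

  0-simplices (6): P, Q, R, S, T, U
  1-simplices (15): PQ, PR, PS, PT, PU, QR, QS, QT, QU, RS, RT, RU, ST, SU, TU
  2-simplices (10): PQS, PQU, PRS, PRT, PTU, QRT, QRU, QST, RSU, STU

giving chain groups C_0 ≅ Z^6, C_1 ≅ Z^15, C_2 ≅ Z^10.

The boundary map ∂_1: C_1 → C_0 is given by ∂[p,q] = [q] − [p]. For instance
  ∂QT = T − Q.
The 6×15 boundary matrix has rank 5 and Smith normal form diag(1,1,1,1,1).

∂_2: C_2 → C_1 sends each 2-simplex [p,q,r] to [q,r] − [p,r] + [p,q]. For instance
  ∂QRT = RT − QT + QR,
  ∂PQU = QU − PU + PQ.
The 15×10 boundary matrix has rank 10 and Smith normal form diag(1,1,1,1,1,1,1,1,1,2).

Now H_k = ker ∂_k / im ∂_{k+1}, so:

  H_0: rank C_0 − rank ∂_1 = 6 − 5 = 1, and the invariant factors of ∂_1 are all 1, so H_0 ≅ Z.

H_0 = Z.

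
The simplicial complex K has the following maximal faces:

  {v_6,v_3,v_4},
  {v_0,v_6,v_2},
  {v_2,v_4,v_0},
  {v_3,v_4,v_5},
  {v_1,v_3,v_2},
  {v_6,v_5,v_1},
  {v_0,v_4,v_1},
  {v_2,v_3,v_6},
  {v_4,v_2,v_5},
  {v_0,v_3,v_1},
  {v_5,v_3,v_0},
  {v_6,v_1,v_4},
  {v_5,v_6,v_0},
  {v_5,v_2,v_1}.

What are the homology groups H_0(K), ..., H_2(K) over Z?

H_0 ≅ Z,  H_1 ≅ Z^2,  H_2 ≅ Z.

Order the vertices as v_0 < v_1 < v_2 < v_3 < v_4 < v_5 < v_6. Listing each simplex with vertices in this order, K has dimension 2 with simplices:

  0-simplices (7): [v_0], [v_1], [v_2], [v_3], [v_4], [v_5], [v_6]
  1-simplices (21): (21 of them)
  2-simplices (14): (14 of them)

so the chain groups are C_0 ≅ Z^7, C_1 ≅ Z^21, C_2 ≅ Z^14.

Boundary ∂_1: C_1 → C_0 maps an edge to its endpoints' difference, ∂[p,q] = q − p. For instance
  ∂[v_2,v_5] = [v_5] − [v_2].
The 7×21 boundary matrix has rank 6 and Smith normal form diag(1,1,1,1,1,1).

The boundary map ∂_2: C_2 → C_1 acts by ∂[p,q,r] = [q,r] − [p,r] + [p,q]. For instance
  ∂[v_1,v_5,v_6] = [v_5,v_6] − [v_1,v_6] + [v_1,v_5],
  ∂[v_0,v_1,v_4] = [v_1,v_4] − [v_0,v_4] + [v_0,v_1].
This gives a 21×14 integer matrix of rank 13; reducing to Smith normal form yields diagonal entries (1,1,1,1,1,1,1,1,1,1,1,1,1).

From H_k ≅ ker(∂_k) / im(∂_{k+1}) we obtain:

  H_0: rank C_0 − rank ∂_1 = 7 − 6 = 1, and the invariant factors of ∂_1 are all 1, so H_0 ≅ Z.
  H_1: rank ker ∂_1 − rank ∂_2 = (21 − 6) − 13 = 2, and the invariant factors of ∂_2 are all 1, so H_1 ≅ Z^2.
  H_2: rank ker ∂_2 − rank ∂_3 = (14 − 13) − 0 = 1, and there is no ∂_3, so H_2 ≅ Z.

(K is a triangulation of the torus T^2.)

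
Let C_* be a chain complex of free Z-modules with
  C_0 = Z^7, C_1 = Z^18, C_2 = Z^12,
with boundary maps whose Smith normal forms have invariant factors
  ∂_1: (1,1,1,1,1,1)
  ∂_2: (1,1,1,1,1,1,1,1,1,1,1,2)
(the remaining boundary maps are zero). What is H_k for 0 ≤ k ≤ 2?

H_0: b_0 = 7 − 0 − 6 = 1; torsion from ∂_1 factors > 1: none. So H_0 ≅ Z.
H_1: b_1 = 18 − 6 − 12 = 0; torsion from ∂_2 factors > 1: [2]. So H_1 ≅ Z/2Z.
H_2: b_2 = 12 − 12 − 0 = 0; torsion from ∂_3 factors > 1: none. So H_2 ≅ 0.

H_0 ≅ Z,  H_1 ≅ Z/2Z,  H_2 = 0.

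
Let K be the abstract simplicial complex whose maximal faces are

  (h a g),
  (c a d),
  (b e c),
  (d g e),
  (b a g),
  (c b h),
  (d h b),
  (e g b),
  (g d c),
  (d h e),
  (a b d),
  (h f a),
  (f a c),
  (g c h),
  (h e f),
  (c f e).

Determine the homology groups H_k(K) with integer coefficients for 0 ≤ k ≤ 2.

K has 8 vertices, 24 edges, 16 triangles.
rank ∂_0 = 0, rank ∂_1 = 7 ⇒ b_0 = 8 − 0 − 7 = 1; all invariant factors of ∂_1 are 1 so no torsion. So H_0 = Z.
rank ∂_1 = 7, rank ∂_2 = 15 ⇒ b_1 = 24 − 7 − 15 = 2; all invariant factors of ∂_2 are 1 so no torsion. So H_1 = Z^2.
rank ∂_2 = 15, rank ∂_3 = 0 ⇒ b_2 = 16 − 15 − 0 = 1. So H_2 = Z.

H_0 ≅ Z,  H_1 ≅ Z^2,  H_2 ≅ Z.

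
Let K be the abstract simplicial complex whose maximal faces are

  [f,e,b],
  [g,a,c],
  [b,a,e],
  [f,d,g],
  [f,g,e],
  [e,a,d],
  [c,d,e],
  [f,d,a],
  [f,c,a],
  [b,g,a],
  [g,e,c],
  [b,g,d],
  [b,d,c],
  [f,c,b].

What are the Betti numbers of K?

b_0 = 1, b_1 = 2, b_2 = 1.

Order the vertices as a < b < c < d < e < f < g. Listing each simplex with vertices in this order, K has dimension 2 with simplices:

  0-simplices (7): a, b, c, d, e, f, g
  1-simplices (21): ab, ac, ad, ae, af, ag, bc, bd, be, bf, bg, cd, ce, cf, cg, de, df, dg, ef, eg, fg
  2-simplices (14): abe, abg, acf, acg, ade, adf, bcd, bcf, bdg, bef, cde, ceg, dfg, efg

so the chain groups are C_0 ≅ Z^7, C_1 ≅ Z^21, C_2 ≅ Z^14.

∂_1: C_1 → C_0 maps an edge to its endpoints' difference, ∂[p,q] = q − p.
The 7×21 boundary matrix has rank 6 and Smith normal form diag(1,1,1,1,1,1).

Boundary ∂_2: C_2 → C_1 sends each 2-simplex [p,q,r] to [q,r] − [p,r] + [p,q]. For instance
  ∂efg = fg − eg + ef,
  ∂bef = ef − bf + be.
This gives a 21×14 integer matrix of rank 13; reducing to Smith normal form yields diagonal entries (1,1,1,1,1,1,1,1,1,1,1,1,1).

Computing H_k = (kernel of ∂_k) / (image of ∂_{k+1}):

  H_0: rank C_0 − rank ∂_1 = 7 − 6 = 1, and the invariant factors of ∂_1 are all 1, so H_0 ≅ Z.
  H_1: rank ker ∂_1 − rank ∂_2 = (21 − 6) − 13 = 2, and the invariant factors of ∂_2 are all 1, so H_1 ≅ Z^2.
  H_2: rank ker ∂_2 − rank ∂_3 = (14 − 13) − 0 = 1, and there is no ∂_3, so H_2 ≅ Z.

As a check, the Euler characteristic is 7 − 21 + 14 = 0, which agrees with 1 − 2 + 1 = 0.
(K is a triangulation of the torus T^2.)

Hence the Betti numbers are b_0 = 1, b_1 = 2, b_2 = 1.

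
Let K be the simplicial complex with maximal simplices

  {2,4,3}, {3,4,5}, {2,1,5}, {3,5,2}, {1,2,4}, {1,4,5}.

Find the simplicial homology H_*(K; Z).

H_0 = Z,  H_1 = 0,  H_2 = Z.

Fix the vertex order 1 < 2 < 3 < 4 < 5 and write every simplex with vertices in increasing order. Then dim K = 2 and the simplices of K are:

  0-simplices (5): [1], [2], [3], [4], [5]
  1-simplices (9): [1,2], [1,4], [1,5], [2,3], [2,4], [2,5], [3,4], [3,5], [4,5]
  2-simplices (6): [1,2,4], [1,2,5], [1,4,5], [2,3,4], [2,3,5], [3,4,5]

giving chain groups C_0 ≅ Z^5, C_1 ≅ Z^9, C_2 ≅ Z^6.

Boundary ∂_1: C_1 → C_0 is given by ∂[p,q] = [q] − [p]. For instance
  ∂[1,5] = [5] − [1].
As a 5×9 matrix over Z this has rank 4, with invariant factors (1,1,1,1).

The boundary map ∂_2: C_2 → C_1 acts by ∂[p,q,r] = [q,r] − [p,r] + [p,q]. For instance
  ∂[2,3,5] = [3,5] − [2,5] + [2,3],
  ∂[1,4,5] = [4,5] − [1,5] + [1,4].
The 9×6 boundary matrix has rank 5 and Smith normal form diag(1,1,1,1,1).

From H_k ≅ ker(∂_k) / im(∂_{k+1}) we obtain:

  H_0: rank C_0 − rank ∂_1 = 5 − 4 = 1, and the invariant factors of ∂_1 are all 1, so H_0 = Z.
  H_1: rank ker ∂_1 − rank ∂_2 = (9 − 4) − 5 = 0, and the invariant factors of ∂_2 are all 1, so H_1 = 0.
  H_2: rank ker ∂_2 − rank ∂_3 = (6 − 5) − 0 = 1, and there is no ∂_3, so H_2 = Z.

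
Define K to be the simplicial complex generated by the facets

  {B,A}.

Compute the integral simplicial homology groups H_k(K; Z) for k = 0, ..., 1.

Order the vertices as A < B. Listing each simplex with vertices in this order, K has dimension 1 with simplices:

  0-simplices (2): A, B
  1-simplices (1): AB

Hence C_0 ≅ Z^2, C_1 ≅ Z^1.

Boundary ∂_1: C_1 → C_0 maps an edge to its endpoints' difference, ∂[p,q] = q − p. For instance
  ∂AB = B − A.
The resulting 2×1 matrix has rank 1, and its Smith normal form has invariant factors (1).

Reading off H_k = ker ∂_k / im ∂_{k+1}:

  H_0: rank C_0 − rank ∂_1 = 2 − 1 = 1, and the invariant factors of ∂_1 are all 1, so H_0 = Z.
  H_1: rank ker ∂_1 − rank ∂_2 = (1 − 1) − 0 = 0, and there is no ∂_2, so H_1 = 0.

(K is a triangulation of the 1-simplex.)

H_0 = Z,  H_1 = 0.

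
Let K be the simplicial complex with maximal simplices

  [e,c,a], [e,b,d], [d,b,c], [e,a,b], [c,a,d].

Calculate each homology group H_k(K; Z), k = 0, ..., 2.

H_0 = Z,  H_1 = Z,  H_2 = 0.

We work with the vertex ordering a < b < c < d < e. The simplices of K, each written with vertices in increasing order, are:

  0-simplices (5): a, b, c, d, e
  1-simplices (10): ab, ac, ad, ae, bc, bd, be, cd, ce, de
  2-simplices (5): abe, acd, ace, bcd, bde

Hence C_0 ≅ Z^5, C_1 ≅ Z^10, C_2 ≅ Z^5.

Boundary ∂_1: C_1 → C_0 maps an edge to its endpoints' difference, ∂[p,q] = q − p. For instance
  ∂ac = c − a.
The 5×10 boundary matrix has rank 4 and Smith normal form diag(1,1,1,1).

∂_2: C_2 → C_1 sends each 2-simplex [p,q,r] to [q,r] − [p,r] + [p,q]. For instance
  ∂bde = de − be + bd,
  ∂acd = cd − ad + ac.
This gives a 10×5 integer matrix of rank 5; reducing to Smith normal form yields diagonal entries (1,1,1,1,1).

From H_k ≅ ker(∂_k) / im(∂_{k+1}) we obtain:

  H_0: rank C_0 − rank ∂_1 = 5 − 4 = 1, and the invariant factors of ∂_1 are all 1, so H_0 ≅ Z.
  H_1: rank ker ∂_1 − rank ∂_2 = (10 − 4) − 5 = 1, and the invariant factors of ∂_2 are all 1, so H_1 ≅ Z.
  H_2: rank ker ∂_2 − rank ∂_3 = (5 − 5) − 0 = 0, and there is no ∂_3, so H_2 ≅ 0.

(K is a triangulation of the Möbius band.)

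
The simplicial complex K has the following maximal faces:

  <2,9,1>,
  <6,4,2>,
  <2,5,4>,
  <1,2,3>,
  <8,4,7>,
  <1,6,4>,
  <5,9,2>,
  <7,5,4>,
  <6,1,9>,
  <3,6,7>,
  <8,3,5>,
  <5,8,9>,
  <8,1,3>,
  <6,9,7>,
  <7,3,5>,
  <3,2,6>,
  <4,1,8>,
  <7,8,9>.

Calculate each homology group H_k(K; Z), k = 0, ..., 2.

We work with the vertex ordering 1 < 2 < 3 < 4 < 5 < 6 < 7 < 8 < 9. The simplices of K, each written with vertices in increasing order, are:

  0-simplices (9): [1], [2], [3], [4], [5], [6], [7], [8], [9]
  1-simplices (27): (27 of them)
  2-simplices (18): [1,2,3], [1,2,9], [1,3,8], [1,4,6], [1,4,8], [1,6,9], [2,3,6], [2,4,5], [2,4,6], [2,5,9], [3,5,7], [3,5,8], [3,6,7], [4,5,7], [4,7,8], [5,8,9], [6,7,9], [7,8,9]

Hence C_0 ≅ Z^9, C_1 ≅ Z^27, C_2 ≅ Z^18.

Boundary ∂_1: C_1 → C_0 maps an edge to its endpoints' difference, ∂[p,q] = q − p. For instance
  ∂[1,9] = [9] − [1].
The resulting 9×27 matrix has rank 8, and its Smith normal form has invariant factors (1,1,1,1,1,1,1,1).

∂_2: C_2 → C_1 maps a triangle to the signed sum of its edges. For instance
  ∂[1,2,3] = [2,3] − [1,3] + [1,2],
  ∂[5,8,9] = [8,9] − [5,9] + [5,8].
This gives a 27×18 integer matrix of rank 18; reducing to Smith normal form yields diagonal entries (1,1,1,1,1,1,1,1,1,1,1,1,1,1,1,1,1,2).

Now H_k = ker ∂_k / im ∂_{k+1}, so:

  H_0: rank C_0 − rank ∂_1 = 9 − 8 = 1, and the invariant factors of ∂_1 are all 1, so H_0 = Z.
  H_1: rank ker ∂_1 − rank ∂_2 = (27 − 8) − 18 = 1, and ∂_2 has invariant factor 2 > 1, so H_1 = Z ⊕ Z/2Z.
  H_2: rank ker ∂_2 − rank ∂_3 = (18 − 18) − 0 = 0, and there is no ∂_3, so H_2 = 0.

(K is a triangulation of the Klein bottle.)

H_0 ≅ Z,  H_1 ≅ Z ⊕ Z/2Z,  H_2 = 0.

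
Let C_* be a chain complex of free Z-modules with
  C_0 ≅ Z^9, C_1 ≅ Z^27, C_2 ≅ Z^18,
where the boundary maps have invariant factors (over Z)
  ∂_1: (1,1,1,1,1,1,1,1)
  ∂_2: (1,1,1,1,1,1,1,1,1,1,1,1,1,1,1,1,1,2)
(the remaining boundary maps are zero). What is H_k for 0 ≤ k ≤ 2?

H_0 ≅ Z,  H_1 ≅ Z ⊕ Z/2,  H_2 = 0.

H_0: b_0 = 9 − 0 − 8 = 1; torsion from ∂_1 factors > 1: none. So H_0 ≅ Z.
H_1: b_1 = 27 − 8 − 18 = 1; torsion from ∂_2 factors > 1: [2]. So H_1 ≅ Z ⊕ Z/2.
H_2: b_2 = 18 − 18 − 0 = 0; torsion from ∂_3 factors > 1: none. So H_2 ≅ 0.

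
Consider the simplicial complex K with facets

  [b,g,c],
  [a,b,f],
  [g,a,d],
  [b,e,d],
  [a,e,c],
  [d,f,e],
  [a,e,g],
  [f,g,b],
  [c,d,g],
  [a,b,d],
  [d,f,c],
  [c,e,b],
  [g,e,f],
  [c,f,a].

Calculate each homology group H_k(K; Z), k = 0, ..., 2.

Take the total order a < b < c < d < e < f < g on the vertex set. Then K (dimension 2) consists of the simplices:

  0-simplices (7): a, b, c, d, e, f, g
  1-simplices (21): ab, ac, ad, ae, af, ag, bc, bd, be, bf, bg, cd, ce, cf, cg, de, df, dg, ef, eg, fg
  2-simplices (14): abd, abf, ace, acf, adg, aeg, bce, bcg, bde, bfg, cdf, cdg, def, efg

Hence C_0 ≅ Z^7, C_1 ≅ Z^21, C_2 ≅ Z^14.

Boundary ∂_1: C_1 → C_0 sends each edge [p,q] (with p < q) to q − p.
This gives a 7×21 integer matrix of rank 6; reducing to Smith normal form yields diagonal entries (1,1,1,1,1,1).

The boundary map ∂_2: C_2 → C_1 sends each 2-simplex [p,q,r] to [q,r] − [p,r] + [p,q]. For instance
  ∂ace = ce − ae + ac,
  ∂adg = dg − ag + ad.
The resulting 21×14 matrix has rank 13, and its Smith normal form has invariant factors (1,1,1,1,1,1,1,1,1,1,1,1,1).

Now H_k = ker ∂_k / im ∂_{k+1}, so:

  H_0: rank C_0 − rank ∂_1 = 7 − 6 = 1, and the invariant factors of ∂_1 are all 1, so H_0 ≅ Z.
  H_1: rank ker ∂_1 − rank ∂_2 = (21 − 6) − 13 = 2, and the invariant factors of ∂_2 are all 1, so H_1 ≅ Z^2.
  H_2: rank ker ∂_2 − rank ∂_3 = (14 − 13) − 0 = 1, and there is no ∂_3, so H_2 ≅ Z.

H_0 = Z,  H_1 = Z^2,  H_2 = Z.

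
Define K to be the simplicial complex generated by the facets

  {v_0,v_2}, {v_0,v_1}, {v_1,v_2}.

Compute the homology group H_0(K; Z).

Order the vertices as v_0 < v_1 < v_2. Listing each simplex with vertices in this order, K has dimension 1 with simplices:

  0-simplices (3): [v_0], [v_1], [v_2]
  1-simplices (3): [v_0,v_1], [v_0,v_2], [v_1,v_2]

giving chain groups C_0 ≅ Z^3, C_1 ≅ Z^3.

Boundary ∂_1: C_1 → C_0 maps an edge to its endpoints' difference, ∂[p,q] = q − p. For instance
  ∂[v_0,v_1] = [v_1] − [v_0].
This gives a 3×3 integer matrix of rank 2; reducing to Smith normal form yields diagonal entries (1,1).

Reading off H_k = ker ∂_k / im ∂_{k+1}:

  H_0: rank C_0 − rank ∂_1 = 3 − 2 = 1, and the invariant factors of ∂_1 are all 1, so H_0 = Z.

H_0 = Z.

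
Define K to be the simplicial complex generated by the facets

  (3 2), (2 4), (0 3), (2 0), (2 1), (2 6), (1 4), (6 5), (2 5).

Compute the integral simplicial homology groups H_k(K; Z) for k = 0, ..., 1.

Take the total order 0 < 1 < 2 < 3 < 4 < 5 < 6 on the vertex set. Then K (dimension 1) consists of the simplices:

  0-simplices (7): [0], [1], [2], [3], [4], [5], [6]
  1-simplices (9): [0,2], [0,3], [1,2], [1,4], [2,3], [2,4], [2,5], [2,6], [5,6]

Hence C_0 ≅ Z^7, C_1 ≅ Z^9.

∂_1: C_1 → C_0 sends each edge [p,q] (with p < q) to q − p. For instance
  ∂[2,4] = [4] − [2].
The resulting 7×9 matrix has rank 6, and its Smith normal form has invariant factors (1,1,1,1,1,1).

From H_k ≅ ker(∂_k) / im(∂_{k+1}) we obtain:

  H_0: rank C_0 − rank ∂_1 = 7 − 6 = 1, and the invariant factors of ∂_1 are all 1, so H_0 ≅ Z.
  H_1: rank ker ∂_1 − rank ∂_2 = (9 − 6) − 0 = 3, and there is no ∂_2, so H_1 ≅ Z^3.

H_0 ≅ Z,  H_1 ≅ Z^3.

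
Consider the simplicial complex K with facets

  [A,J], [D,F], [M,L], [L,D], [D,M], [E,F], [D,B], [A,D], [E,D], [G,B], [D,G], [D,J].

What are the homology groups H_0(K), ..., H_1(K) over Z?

Take the total order A < B < D < E < F < G < J < L < M on the vertex set. Then K (dimension 1) consists of the simplices:

  0-simplices (9): A, B, D, E, F, G, J, L, M
  1-simplices (12): AD, AJ, BD, BG, DE, DF, DG, DJ, DL, DM, EF, LM

giving chain groups C_0 ≅ Z^9, C_1 ≅ Z^12.

Boundary ∂_1: C_1 → C_0 maps an edge to its endpoints' difference, ∂[p,q] = q − p. For instance
  ∂EF = F − E.
The 9×12 boundary matrix has rank 8 and Smith normal form diag(1,1,1,1,1,1,1,1).

Now H_k = ker ∂_k / im ∂_{k+1}, so:

  H_0: rank C_0 − rank ∂_1 = 9 − 8 = 1, and the invariant factors of ∂_1 are all 1, so H_0 = Z.
  H_1: rank ker ∂_1 − rank ∂_2 = (12 − 8) − 0 = 4, and there is no ∂_2, so H_1 = Z^4.

(K is a triangulation of a wedge of 4 circles.)

H_0 = Z,  H_1 = Z^4.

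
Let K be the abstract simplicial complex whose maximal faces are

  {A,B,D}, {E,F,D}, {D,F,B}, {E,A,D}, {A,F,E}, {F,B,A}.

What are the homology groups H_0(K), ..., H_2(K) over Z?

H_0 ≅ Z,  H_1 = 0,  H_2 ≅ Z.

We work with the vertex ordering A < B < D < E < F. The simplices of K, each written with vertices in increasing order, are:

  0-simplices (5): A, B, D, E, F
  1-simplices (9): AB, AD, AE, AF, BD, BF, DE, DF, EF
  2-simplices (6): ABD, ABF, ADE, AEF, BDF, DEF

Hence C_0 ≅ Z^5, C_1 ≅ Z^9, C_2 ≅ Z^6.

The boundary map ∂_1: C_1 → C_0 maps an edge to its endpoints' difference, ∂[p,q] = q − p.
As a 5×9 matrix over Z this has rank 4, with invariant factors (1,1,1,1).

Boundary ∂_2: C_2 → C_1 sends each 2-simplex [p,q,r] to [q,r] − [p,r] + [p,q]. For instance
  ∂DEF = EF − DF + DE,
  ∂BDF = DF − BF + BD.
The 9×6 boundary matrix has rank 5 and Smith normal form diag(1,1,1,1,1).

Computing H_k = (kernel of ∂_k) / (image of ∂_{k+1}):

  H_0: rank C_0 − rank ∂_1 = 5 − 4 = 1, and the invariant factors of ∂_1 are all 1, so H_0 = Z.
  H_1: rank ker ∂_1 − rank ∂_2 = (9 − 4) − 5 = 0, and the invariant factors of ∂_2 are all 1, so H_1 = 0.
  H_2: rank ker ∂_2 − rank ∂_3 = (6 − 5) − 0 = 1, and there is no ∂_3, so H_2 = Z.

As a check, the Euler characteristic is 5 − 9 + 6 = 2, which agrees with 1 − 0 + 1 = 2.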